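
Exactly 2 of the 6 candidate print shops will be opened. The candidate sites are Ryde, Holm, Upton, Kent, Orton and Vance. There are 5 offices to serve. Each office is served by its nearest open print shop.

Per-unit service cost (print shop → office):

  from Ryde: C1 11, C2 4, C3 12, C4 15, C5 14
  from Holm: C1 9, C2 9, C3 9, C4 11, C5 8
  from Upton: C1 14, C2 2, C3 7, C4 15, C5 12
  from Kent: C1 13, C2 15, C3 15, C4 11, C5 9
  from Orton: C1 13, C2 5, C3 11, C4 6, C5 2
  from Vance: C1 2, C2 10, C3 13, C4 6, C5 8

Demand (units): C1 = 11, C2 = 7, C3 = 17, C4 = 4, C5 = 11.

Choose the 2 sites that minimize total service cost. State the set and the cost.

With exactly 2 open, each office uses its cheapest among the chosen.
{Upton, Vance}: C1→Vance 2·11=22, C2→Upton 2·7=14, C3→Upton 7·17=119, C4→Vance 6·4=24, C5→Vance 8·11=88. Service cost 267.
{Orton, Vance}: service cost 290
{Upton, Orton}: service cost 322
Among all 15 size-2 choices, {Upton, Vance} is lowest.

Choose Upton and Vance; total service cost 267.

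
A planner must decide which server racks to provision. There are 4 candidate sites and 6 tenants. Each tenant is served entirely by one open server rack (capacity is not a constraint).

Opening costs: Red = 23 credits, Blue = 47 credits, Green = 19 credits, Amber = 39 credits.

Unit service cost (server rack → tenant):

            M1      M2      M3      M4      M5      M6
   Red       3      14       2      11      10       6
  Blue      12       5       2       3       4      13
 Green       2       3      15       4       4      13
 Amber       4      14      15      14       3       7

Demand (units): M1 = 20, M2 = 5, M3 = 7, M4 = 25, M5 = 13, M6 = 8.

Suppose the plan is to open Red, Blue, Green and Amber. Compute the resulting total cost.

Total cost: 359

Each tenant is assigned to its cheapest site among the open ones.
{Red, Blue, Green, Amber}: M1→Green 2·20=40, M2→Green 3·5=15, M3→Red 2·7=14, M4→Blue 3·25=75, M5→Amber 3·13=39, M6→Red 6·8=48. Service 231; fixed 128; total 359.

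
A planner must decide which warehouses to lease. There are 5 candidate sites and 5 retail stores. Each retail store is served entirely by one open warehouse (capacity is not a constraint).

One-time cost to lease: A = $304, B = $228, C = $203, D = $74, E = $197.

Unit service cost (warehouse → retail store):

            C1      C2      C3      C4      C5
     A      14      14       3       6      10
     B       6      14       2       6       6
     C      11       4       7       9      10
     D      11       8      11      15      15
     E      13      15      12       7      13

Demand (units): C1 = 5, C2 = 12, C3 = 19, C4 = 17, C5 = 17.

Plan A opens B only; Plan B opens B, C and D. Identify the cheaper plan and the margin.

Plan A: {B}: C1→B 6·5=30, C2→B 14·12=168, C3→B 2·19=38, C4→B 6·17=102, C5→B 6·17=102. Service 440; fixed 228; total 668.
Plan B: {B, C, D}: C1→B 6·5=30, C2→C 4·12=48, C3→B 2·19=38, C4→B 6·17=102, C5→B 6·17=102. Service 320; fixed 505; total 825.
Difference: |668 − 825| = 157.

Plan A is cheaper by 157.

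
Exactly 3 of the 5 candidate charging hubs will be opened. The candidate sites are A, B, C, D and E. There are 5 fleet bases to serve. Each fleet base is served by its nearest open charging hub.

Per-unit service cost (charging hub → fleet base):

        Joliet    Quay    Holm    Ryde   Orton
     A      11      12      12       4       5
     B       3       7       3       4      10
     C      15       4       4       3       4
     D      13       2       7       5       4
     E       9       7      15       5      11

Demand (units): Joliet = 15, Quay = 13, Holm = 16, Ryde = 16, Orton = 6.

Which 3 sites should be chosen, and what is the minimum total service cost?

With exactly 3 open, each fleet base uses its cheapest among the chosen.
{B, C, D}: Joliet→B 3·15=45, Quay→D 2·13=26, Holm→B 3·16=48, Ryde→C 3·16=48, Orton→C 4·6=24. Service cost 191.
{A, B, D}: service cost 207
{B, D, E}: service cost 207
Among all 10 size-3 choices, {B, C, D} is lowest.

Choose B, C and D; total service cost 191.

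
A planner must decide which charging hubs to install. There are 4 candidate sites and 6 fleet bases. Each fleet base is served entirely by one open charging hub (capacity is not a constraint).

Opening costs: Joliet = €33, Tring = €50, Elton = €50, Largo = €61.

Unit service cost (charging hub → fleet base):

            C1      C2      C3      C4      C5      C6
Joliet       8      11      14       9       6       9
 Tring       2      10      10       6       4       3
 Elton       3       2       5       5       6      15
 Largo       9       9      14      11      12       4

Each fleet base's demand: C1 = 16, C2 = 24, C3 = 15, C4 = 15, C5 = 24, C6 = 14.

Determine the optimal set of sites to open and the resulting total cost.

For any fixed open set, each fleet base goes to its cheapest open site; total = fixed + service.
{Tring, Elton}: C1→Tring 2·16=32, C2→Elton 2·24=48, C3→Elton 5·15=75, C4→Elton 5·15=75, C5→Tring 4·24=96, C6→Tring 3·14=42. Service 368; fixed 100; total 468.
{Joliet, Tring, Elton}: service 368 + fixed 133 = 501
{Tring, Elton, Largo}: C1→Tring 2·16=32, C2→Elton 2·24=48, C3→Elton 5·15=75, C4→Elton 5·15=75, C5→Tring 4·24=96, C6→Tring 3·14=42. Service 368; fixed 161; total 529.
{Joliet, Tring, Elton, Largo}: service 368 + fixed 194 = 562
No other subset beats 468.

Open Tring and Elton; minimum total cost 468.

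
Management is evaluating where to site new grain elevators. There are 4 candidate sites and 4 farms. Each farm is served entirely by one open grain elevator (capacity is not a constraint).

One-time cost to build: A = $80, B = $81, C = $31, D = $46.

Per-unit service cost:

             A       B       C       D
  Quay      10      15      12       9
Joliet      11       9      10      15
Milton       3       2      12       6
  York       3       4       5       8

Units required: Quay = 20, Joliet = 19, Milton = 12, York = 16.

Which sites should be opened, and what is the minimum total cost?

For any fixed open set, each farm goes to its cheapest open site; total = fixed + service.
{B, D}: Quay→D 9·20=180, Joliet→B 9·19=171, Milton→B 2·12=24, York→B 4·16=64. Service 439; fixed 127; total 566.
{A}: Quay→A 10·20=200, Joliet→A 11·19=209, Milton→A 3·12=36, York→A 3·16=48. Service 493; fixed 80; total 573.
{A, C}: service 474 + fixed 111 = 585
{A, B, C, D}: Quay→D 9·20=180, Joliet→B 9·19=171, Milton→B 2·12=24, York→A 3·16=48. Service 423; fixed 238; total 661.
(All 15 nonempty subsets were checked; B and D is lowest.)

Open B and D; minimum total cost 566.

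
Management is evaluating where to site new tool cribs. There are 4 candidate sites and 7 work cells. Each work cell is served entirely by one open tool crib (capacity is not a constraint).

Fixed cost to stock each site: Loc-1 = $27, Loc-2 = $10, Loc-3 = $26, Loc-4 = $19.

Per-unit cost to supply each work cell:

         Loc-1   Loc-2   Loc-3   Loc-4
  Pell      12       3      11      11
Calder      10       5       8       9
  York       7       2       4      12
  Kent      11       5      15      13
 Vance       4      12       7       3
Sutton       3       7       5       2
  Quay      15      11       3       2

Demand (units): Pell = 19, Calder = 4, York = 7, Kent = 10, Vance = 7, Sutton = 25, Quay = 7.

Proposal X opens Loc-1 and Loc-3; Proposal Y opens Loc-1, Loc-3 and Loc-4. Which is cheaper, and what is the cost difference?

Proposal Y is cheaper by 20.

Proposal X: {Loc-1, Loc-3}: Pell→Loc-3 11·19=209, Calder→Loc-3 8·4=32, York→Loc-3 4·7=28, Kent→Loc-1 11·10=110, Vance→Loc-1 4·7=28, Sutton→Loc-1 3·25=75, Quay→Loc-3 3·7=21. Service 503; fixed 53; total 556.
Proposal Y: {Loc-1, Loc-3, Loc-4}: Pell→Loc-3 11·19=209, Calder→Loc-3 8·4=32, York→Loc-3 4·7=28, Kent→Loc-1 11·10=110, Vance→Loc-4 3·7=21, Sutton→Loc-4 2·25=50, Quay→Loc-4 2·7=14. Service 464; fixed 72; total 536.
Difference: |556 − 536| = 20.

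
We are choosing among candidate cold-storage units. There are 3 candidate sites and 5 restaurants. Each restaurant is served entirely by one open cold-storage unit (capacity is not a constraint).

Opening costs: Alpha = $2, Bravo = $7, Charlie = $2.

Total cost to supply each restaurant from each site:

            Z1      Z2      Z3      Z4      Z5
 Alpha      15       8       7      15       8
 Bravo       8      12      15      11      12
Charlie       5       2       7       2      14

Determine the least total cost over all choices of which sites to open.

Minimum total cost: 28

For any fixed open set, each restaurant goes to its cheapest open site; total = fixed + service.
{Alpha, Charlie}: Z1→Charlie 5, Z2→Charlie 2, Z3→Alpha 7, Z4→Charlie 2, Z5→Alpha 8. Service 24; fixed 4; total 28.
{Charlie}: service 30 + fixed 2 = 32
{Alpha, Bravo, Charlie}: service 24 + fixed 11 = 35
{Alpha}: service 53 + fixed 2 = 55
No other subset beats 28.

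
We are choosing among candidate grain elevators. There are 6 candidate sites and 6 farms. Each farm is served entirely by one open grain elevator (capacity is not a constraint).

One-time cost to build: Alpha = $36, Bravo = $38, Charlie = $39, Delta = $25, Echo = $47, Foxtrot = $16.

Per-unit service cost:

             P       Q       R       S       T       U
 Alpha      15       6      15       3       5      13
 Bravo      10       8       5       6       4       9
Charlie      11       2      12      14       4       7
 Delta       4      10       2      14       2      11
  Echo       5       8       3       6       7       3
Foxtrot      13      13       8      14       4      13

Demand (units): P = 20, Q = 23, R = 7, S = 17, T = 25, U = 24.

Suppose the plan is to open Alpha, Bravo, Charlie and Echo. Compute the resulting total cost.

Total cost: 550

Each farm is assigned to its cheapest site among the open ones.
{Alpha, Bravo, Charlie, Echo}: P→Echo 5·20=100, Q→Charlie 2·23=46, R→Echo 3·7=21, S→Alpha 3·17=51, T→Bravo 4·25=100, U→Echo 3·24=72. Service 390; fixed 160; total 550.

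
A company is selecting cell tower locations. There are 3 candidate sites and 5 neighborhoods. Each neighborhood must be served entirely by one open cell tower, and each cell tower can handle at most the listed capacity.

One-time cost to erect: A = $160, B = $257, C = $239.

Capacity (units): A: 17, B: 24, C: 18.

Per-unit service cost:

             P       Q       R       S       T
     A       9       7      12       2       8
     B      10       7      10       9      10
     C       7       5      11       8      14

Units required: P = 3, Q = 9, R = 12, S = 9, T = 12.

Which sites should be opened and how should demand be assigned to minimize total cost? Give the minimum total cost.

Open {A, B, C}: P→C 7·3=21, Q→C 5·9=45, R→B 10·12=120, S→A 2·9=18, T→B 10·12=120.
Loads: A carries 9/17, B carries 24/24, C carries 12/18. Service 324; fixed 656; total 980.
Next best feasible plan costs 986.

Minimum total cost: 980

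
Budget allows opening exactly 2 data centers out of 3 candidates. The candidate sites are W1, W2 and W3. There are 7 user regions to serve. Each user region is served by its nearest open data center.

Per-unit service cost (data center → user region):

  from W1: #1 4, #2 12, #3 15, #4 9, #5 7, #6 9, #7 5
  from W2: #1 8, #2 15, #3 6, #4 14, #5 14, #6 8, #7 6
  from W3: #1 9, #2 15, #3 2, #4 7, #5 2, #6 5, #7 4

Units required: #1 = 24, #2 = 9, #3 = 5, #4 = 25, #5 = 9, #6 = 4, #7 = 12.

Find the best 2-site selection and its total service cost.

With exactly 2 open, each user region uses its cheapest among the chosen.
{W1, W3}: #1→W1 4·24=96, #2→W1 12·9=108, #3→W3 2·5=10, #4→W3 7·25=175, #5→W3 2·9=18, #6→W3 5·4=20, #7→W3 4·12=48. Service cost 475.
{W2, W3}: service cost 598
{W1, W2}: service cost 614
Among all 3 size-2 choices, {W1, W3} is lowest.

Choose W1 and W3; total service cost 475.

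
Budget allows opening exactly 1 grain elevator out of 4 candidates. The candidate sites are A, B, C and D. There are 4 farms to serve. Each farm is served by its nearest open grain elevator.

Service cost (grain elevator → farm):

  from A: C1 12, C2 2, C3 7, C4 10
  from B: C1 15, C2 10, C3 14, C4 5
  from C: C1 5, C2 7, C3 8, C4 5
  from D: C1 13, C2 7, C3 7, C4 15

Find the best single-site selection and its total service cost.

With exactly 1 open, each farm uses its cheapest among the chosen.
{C}: C1→C 5, C2→C 7, C3→C 8, C4→C 5. Service cost 25.
{A}: service cost 31
{D}: service cost 42
Among all 4 size-1 choices, {C} is lowest.

Choose C only; total service cost 25.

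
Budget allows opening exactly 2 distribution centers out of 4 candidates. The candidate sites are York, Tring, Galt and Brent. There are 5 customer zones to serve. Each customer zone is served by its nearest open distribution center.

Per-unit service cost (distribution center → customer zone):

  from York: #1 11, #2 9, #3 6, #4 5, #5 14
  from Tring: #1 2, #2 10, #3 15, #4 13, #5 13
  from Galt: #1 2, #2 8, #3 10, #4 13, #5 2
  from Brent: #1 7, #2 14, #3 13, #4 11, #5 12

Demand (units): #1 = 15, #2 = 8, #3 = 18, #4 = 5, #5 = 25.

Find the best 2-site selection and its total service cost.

With exactly 2 open, each customer zone uses its cheapest among the chosen.
{York, Galt}: #1→Galt 2·15=30, #2→Galt 8·8=64, #3→York 6·18=108, #4→York 5·5=25, #5→Galt 2·25=50. Service cost 277.
{Galt, Brent}: service cost 379
{Tring, Galt}: service cost 389
Among all 6 size-2 choices, {York, Galt} is lowest.

Choose York and Galt; total service cost 277.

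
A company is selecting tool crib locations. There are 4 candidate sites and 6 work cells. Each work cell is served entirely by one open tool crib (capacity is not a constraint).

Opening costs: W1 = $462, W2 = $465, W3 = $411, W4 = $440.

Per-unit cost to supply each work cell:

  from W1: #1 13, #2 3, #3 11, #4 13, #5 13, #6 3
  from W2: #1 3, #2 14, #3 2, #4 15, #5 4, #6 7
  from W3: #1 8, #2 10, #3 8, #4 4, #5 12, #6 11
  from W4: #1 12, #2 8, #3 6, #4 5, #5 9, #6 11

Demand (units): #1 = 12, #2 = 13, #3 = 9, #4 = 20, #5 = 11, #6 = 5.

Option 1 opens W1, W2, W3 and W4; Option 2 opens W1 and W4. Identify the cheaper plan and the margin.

Option 1: {W1, W2, W3, W4}: #1→W2 3·12=36, #2→W1 3·13=39, #3→W2 2·9=18, #4→W3 4·20=80, #5→W2 4·11=44, #6→W1 3·5=15. Service 232; fixed 1778; total 2010.
Option 2: {W1, W4}: #1→W4 12·12=144, #2→W1 3·13=39, #3→W4 6·9=54, #4→W4 5·20=100, #5→W4 9·11=99, #6→W1 3·5=15. Service 451; fixed 902; total 1353.
Difference: |2010 − 1353| = 657.

Option 2 is cheaper by 657.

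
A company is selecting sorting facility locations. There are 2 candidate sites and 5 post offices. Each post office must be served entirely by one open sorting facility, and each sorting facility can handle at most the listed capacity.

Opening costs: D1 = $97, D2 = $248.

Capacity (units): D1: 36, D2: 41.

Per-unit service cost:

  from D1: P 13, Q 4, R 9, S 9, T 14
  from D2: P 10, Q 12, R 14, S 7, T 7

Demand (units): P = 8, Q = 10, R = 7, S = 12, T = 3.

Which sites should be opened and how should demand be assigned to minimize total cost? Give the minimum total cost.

Minimum total cost: 633

Open {D1, D2}: P→D2 10·8=80, Q→D1 4·10=40, R→D1 9·7=63, S→D2 7·12=84, T→D2 7·3=21.
Loads: D1 carries 17/36, D2 carries 23/41. Service 288; fixed 345; total 633.
Next best feasible plan costs 651.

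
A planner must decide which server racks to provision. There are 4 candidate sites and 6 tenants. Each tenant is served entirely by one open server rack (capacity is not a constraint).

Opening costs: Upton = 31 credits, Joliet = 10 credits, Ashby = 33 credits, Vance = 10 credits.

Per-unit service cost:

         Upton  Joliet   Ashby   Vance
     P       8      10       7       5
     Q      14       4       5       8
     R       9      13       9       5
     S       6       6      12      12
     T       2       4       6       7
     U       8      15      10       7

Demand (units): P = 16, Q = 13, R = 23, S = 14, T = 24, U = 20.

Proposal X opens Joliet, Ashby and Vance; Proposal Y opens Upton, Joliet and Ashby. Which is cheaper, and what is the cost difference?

Proposal X: {Joliet, Ashby, Vance}: P→Vance 5·16=80, Q→Joliet 4·13=52, R→Vance 5·23=115, S→Joliet 6·14=84, T→Joliet 4·24=96, U→Vance 7·20=140. Service 567; fixed 53; total 620.
Proposal Y: {Upton, Joliet, Ashby}: P→Ashby 7·16=112, Q→Joliet 4·13=52, R→Upton 9·23=207, S→Upton 6·14=84, T→Upton 2·24=48, U→Upton 8·20=160. Service 663; fixed 74; total 737.
Difference: |620 − 737| = 117.

Proposal X is cheaper by 117.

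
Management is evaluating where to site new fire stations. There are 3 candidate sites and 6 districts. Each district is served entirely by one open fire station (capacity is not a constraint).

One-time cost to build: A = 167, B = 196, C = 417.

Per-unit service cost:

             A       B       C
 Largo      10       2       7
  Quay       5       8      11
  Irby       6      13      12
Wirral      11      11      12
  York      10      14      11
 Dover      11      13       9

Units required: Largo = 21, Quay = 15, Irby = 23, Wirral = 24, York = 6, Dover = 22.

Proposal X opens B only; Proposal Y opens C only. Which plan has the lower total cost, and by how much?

Proposal X is cheaper by 266.

Proposal X: {B}: Largo→B 2·21=42, Quay→B 8·15=120, Irby→B 13·23=299, Wirral→B 11·24=264, York→B 14·6=84, Dover→B 13·22=286. Service 1095; fixed 196; total 1291.
Proposal Y: {C}: Largo→C 7·21=147, Quay→C 11·15=165, Irby→C 12·23=276, Wirral→C 12·24=288, York→C 11·6=66, Dover→C 9·22=198. Service 1140; fixed 417; total 1557.
Difference: |1291 − 1557| = 266.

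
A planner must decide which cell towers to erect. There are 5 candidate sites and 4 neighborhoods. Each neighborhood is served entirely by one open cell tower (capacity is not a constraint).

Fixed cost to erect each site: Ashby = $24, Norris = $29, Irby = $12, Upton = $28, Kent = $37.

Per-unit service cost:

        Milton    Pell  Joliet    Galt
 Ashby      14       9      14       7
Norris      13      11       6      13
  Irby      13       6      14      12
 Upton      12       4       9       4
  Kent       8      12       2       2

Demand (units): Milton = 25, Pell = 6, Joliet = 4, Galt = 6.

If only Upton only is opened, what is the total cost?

Each neighborhood is assigned to its cheapest site among the open ones.
{Upton}: Milton→Upton 12·25=300, Pell→Upton 4·6=24, Joliet→Upton 9·4=36, Galt→Upton 4·6=24. Service 384; fixed 28; total 412.

Total cost: 412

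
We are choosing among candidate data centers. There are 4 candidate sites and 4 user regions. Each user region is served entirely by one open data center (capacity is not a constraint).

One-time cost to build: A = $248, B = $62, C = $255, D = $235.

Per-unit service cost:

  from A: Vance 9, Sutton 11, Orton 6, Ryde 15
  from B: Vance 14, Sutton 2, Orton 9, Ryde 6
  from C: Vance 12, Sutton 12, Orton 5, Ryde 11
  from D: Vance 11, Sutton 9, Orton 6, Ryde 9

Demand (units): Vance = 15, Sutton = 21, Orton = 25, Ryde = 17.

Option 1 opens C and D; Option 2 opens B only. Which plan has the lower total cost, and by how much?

Option 2 is cheaper by 481.

Option 1: {C, D}: Vance→D 11·15=165, Sutton→D 9·21=189, Orton→C 5·25=125, Ryde→D 9·17=153. Service 632; fixed 490; total 1122.
Option 2: {B}: Vance→B 14·15=210, Sutton→B 2·21=42, Orton→B 9·25=225, Ryde→B 6·17=102. Service 579; fixed 62; total 641.
Difference: |1122 − 641| = 481.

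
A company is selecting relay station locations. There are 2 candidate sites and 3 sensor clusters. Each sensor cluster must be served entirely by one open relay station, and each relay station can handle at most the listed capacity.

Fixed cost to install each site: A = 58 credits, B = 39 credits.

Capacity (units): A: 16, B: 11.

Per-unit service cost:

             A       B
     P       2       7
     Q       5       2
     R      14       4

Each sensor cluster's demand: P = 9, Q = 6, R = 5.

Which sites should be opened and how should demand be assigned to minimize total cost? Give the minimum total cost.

Minimum total cost: 147

Open {A, B}: P→A 2·9=18, Q→B 2·6=12, R→B 4·5=20.
Loads: A carries 9/16, B carries 11/11. Service 50; fixed 97; total 147.
Next best feasible plan costs 165.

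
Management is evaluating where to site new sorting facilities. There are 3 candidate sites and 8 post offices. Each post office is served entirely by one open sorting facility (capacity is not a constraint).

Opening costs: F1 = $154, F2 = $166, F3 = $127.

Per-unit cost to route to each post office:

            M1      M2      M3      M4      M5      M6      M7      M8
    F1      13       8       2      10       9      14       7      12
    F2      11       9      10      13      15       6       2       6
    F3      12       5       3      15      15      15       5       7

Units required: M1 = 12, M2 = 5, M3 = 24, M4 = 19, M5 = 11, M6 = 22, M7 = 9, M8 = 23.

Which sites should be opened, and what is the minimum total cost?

Open F1 and F2; minimum total cost 1117.

For any fixed open set, each post office goes to its cheapest open site; total = fixed + service.
{F1, F2}: M1→F2 11·12=132, M2→F1 8·5=40, M3→F1 2·24=48, M4→F1 10·19=190, M5→F1 9·11=99, M6→F2 6·22=132, M7→F2 2·9=18, M8→F2 6·23=138. Service 797; fixed 320; total 1117.
{F2, F3}: service 929 + fixed 293 = 1222
{F1, F2, F3}: service 782 + fixed 447 = 1229
{F3}: service 1227 + fixed 127 = 1354
No other subset beats 1117.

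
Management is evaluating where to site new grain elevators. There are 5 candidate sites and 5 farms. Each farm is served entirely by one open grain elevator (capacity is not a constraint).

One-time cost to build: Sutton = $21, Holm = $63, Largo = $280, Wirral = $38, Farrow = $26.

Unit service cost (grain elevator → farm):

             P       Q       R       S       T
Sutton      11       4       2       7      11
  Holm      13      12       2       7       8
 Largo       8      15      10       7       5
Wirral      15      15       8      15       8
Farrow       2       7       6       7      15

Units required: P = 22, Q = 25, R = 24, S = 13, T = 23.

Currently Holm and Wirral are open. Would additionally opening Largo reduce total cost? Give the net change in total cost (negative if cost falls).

Current service cost with {Holm, Wirral}: 909.
Adding Largo: each farm re-picks its cheapest; new service cost 730, saving 179.
Extra fixed cost: 280. Net change = 280 − 179 = 101.
(Totals: 1010 → 1111.)

No — net change +101 (cost rises by 101).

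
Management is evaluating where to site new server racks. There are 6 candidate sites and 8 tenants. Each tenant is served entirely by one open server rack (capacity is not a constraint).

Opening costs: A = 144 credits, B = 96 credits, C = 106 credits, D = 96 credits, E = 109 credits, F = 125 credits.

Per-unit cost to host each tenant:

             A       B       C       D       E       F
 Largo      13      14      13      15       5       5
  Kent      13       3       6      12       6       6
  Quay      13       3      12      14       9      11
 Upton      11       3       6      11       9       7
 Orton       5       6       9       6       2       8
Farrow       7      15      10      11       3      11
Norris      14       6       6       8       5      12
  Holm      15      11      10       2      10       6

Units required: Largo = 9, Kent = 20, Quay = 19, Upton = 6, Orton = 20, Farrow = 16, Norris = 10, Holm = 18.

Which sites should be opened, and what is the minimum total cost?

For any fixed open set, each tenant goes to its cheapest open site; total = fixed + service.
{B, D, E}: Largo→E 5·9=45, Kent→B 3·20=60, Quay→B 3·19=57, Upton→B 3·6=18, Orton→E 2·20=40, Farrow→E 3·16=48, Norris→E 5·10=50, Holm→D 2·18=36. Service 354; fixed 301; total 655.
{B, E}: service 498 + fixed 205 = 703
{B, E, F}: Largo→E 5·9=45, Kent→B 3·20=60, Quay→B 3·19=57, Upton→B 3·6=18, Orton→E 2·20=40, Farrow→E 3·16=48, Norris→E 5·10=50, Holm→F 6·18=108. Service 426; fixed 330; total 756.
{A, B, C, D, E, F}: Largo→E 5·9=45, Kent→B 3·20=60, Quay→B 3·19=57, Upton→B 3·6=18, Orton→E 2·20=40, Farrow→E 3·16=48, Norris→E 5·10=50, Holm→D 2·18=36. Service 354; fixed 676; total 1030.
No other subset beats 655.

Open B, D and E; minimum total cost 655.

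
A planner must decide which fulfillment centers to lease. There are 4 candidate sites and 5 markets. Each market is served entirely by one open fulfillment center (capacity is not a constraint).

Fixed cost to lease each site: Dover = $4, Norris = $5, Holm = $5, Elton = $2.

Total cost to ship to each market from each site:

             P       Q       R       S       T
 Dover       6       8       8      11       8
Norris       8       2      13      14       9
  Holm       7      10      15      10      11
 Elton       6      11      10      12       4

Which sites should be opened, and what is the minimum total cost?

For any fixed open set, each market goes to its cheapest open site; total = fixed + service.
{Norris, Elton}: P→Elton 6, Q→Norris 2, R→Elton 10, S→Elton 12, T→Elton 4. Service 34; fixed 7; total 41.
{Dover, Norris, Elton}: service 31 + fixed 11 = 42
{Dover, Elton}: P→Dover 6, Q→Dover 8, R→Dover 8, S→Dover 11, T→Elton 4. Service 37; fixed 6; total 43.
{Dover, Norris, Holm, Elton}: service 30 + fixed 16 = 46
(All 15 nonempty subsets were checked; Norris and Elton is lowest.)

Open Norris and Elton; minimum total cost 41.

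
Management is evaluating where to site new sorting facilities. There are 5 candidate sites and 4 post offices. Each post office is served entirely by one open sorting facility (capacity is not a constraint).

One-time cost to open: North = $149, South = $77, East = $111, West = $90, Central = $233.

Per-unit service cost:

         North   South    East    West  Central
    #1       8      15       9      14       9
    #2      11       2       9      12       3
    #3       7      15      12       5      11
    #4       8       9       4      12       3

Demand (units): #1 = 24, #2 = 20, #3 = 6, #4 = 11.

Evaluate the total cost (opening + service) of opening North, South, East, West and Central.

Total cost: 955

Each post office is assigned to its cheapest site among the open ones.
{North, South, East, West, Central}: #1→North 8·24=192, #2→South 2·20=40, #3→West 5·6=30, #4→Central 3·11=33. Service 295; fixed 660; total 955.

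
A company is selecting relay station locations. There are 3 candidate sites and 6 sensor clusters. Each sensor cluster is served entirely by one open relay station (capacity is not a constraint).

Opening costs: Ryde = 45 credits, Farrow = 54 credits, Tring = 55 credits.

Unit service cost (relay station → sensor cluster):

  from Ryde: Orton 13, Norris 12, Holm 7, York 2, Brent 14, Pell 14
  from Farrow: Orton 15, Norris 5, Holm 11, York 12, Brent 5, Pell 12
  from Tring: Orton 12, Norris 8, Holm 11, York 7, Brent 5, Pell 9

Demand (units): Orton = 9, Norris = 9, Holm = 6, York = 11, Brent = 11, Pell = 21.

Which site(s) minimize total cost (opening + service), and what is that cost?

Open Ryde and Tring; minimum total cost 588.

For any fixed open set, each sensor cluster goes to its cheapest open site; total = fixed + service.
{Ryde, Tring}: Orton→Tring 12·9=108, Norris→Tring 8·9=72, Holm→Ryde 7·6=42, York→Ryde 2·11=22, Brent→Tring 5·11=55, Pell→Tring 9·21=189. Service 488; fixed 100; total 588.
{Ryde, Farrow, Tring}: service 461 + fixed 154 = 615
{Tring}: Orton→Tring 12·9=108, Norris→Tring 8·9=72, Holm→Tring 11·6=66, York→Tring 7·11=77, Brent→Tring 5·11=55, Pell→Tring 9·21=189. Service 567; fixed 55; total 622.
{Ryde}: service 737 + fixed 45 = 782
(All 7 nonempty subsets were checked; Ryde and Tring is lowest.)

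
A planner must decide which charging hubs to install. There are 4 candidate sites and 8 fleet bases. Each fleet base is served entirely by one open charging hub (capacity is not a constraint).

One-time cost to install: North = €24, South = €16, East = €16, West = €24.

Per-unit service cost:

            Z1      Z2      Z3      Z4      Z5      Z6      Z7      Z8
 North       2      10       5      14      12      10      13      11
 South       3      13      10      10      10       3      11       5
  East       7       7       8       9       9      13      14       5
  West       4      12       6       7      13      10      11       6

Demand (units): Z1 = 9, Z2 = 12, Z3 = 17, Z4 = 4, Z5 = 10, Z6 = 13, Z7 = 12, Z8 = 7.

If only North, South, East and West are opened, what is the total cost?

Total cost: 591

Each fleet base is assigned to its cheapest site among the open ones.
{North, South, East, West}: Z1→North 2·9=18, Z2→East 7·12=84, Z3→North 5·17=85, Z4→West 7·4=28, Z5→East 9·10=90, Z6→South 3·13=39, Z7→South 11·12=132, Z8→South 5·7=35. Service 511; fixed 80; total 591.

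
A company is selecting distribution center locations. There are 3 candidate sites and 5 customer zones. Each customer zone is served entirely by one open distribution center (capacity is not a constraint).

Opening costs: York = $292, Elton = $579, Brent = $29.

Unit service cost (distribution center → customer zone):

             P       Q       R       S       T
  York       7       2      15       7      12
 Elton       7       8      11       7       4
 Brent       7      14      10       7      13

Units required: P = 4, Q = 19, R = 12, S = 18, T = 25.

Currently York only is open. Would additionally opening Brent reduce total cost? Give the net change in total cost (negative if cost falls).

Yes — net change −31 (cost falls by 31).

Current service cost with {York}: 672.
Adding Brent: each customer zone re-picks its cheapest; new service cost 612, saving 60.
Extra fixed cost: 29. Net change = 29 − 60 = -31.
(Totals: 964 → 933.)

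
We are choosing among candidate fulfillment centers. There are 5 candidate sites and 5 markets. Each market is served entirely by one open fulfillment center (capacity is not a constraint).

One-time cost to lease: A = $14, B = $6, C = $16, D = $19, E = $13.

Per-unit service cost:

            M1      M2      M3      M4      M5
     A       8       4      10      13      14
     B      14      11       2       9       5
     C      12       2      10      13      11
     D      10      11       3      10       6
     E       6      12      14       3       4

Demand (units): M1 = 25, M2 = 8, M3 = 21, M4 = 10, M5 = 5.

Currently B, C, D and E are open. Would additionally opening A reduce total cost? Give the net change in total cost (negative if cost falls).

No — net change +14 (cost rises by 14).

Current service cost with {B, C, D, E}: 258.
Adding A: each market re-picks its cheapest; new service cost 258, saving 0.
Extra fixed cost: 14. Net change = 14 − 0 = 14.
(Totals: 312 → 326.)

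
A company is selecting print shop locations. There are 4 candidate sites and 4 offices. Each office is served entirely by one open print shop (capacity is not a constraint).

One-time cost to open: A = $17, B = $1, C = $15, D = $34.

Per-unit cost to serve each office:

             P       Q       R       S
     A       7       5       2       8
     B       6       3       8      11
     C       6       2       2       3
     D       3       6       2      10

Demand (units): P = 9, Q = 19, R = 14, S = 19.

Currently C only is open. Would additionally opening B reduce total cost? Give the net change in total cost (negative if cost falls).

No — net change +1 (cost rises by 1).

Current service cost with {C}: 177.
Adding B: each office re-picks its cheapest; new service cost 177, saving 0.
Extra fixed cost: 1. Net change = 1 − 0 = 1.
(Totals: 192 → 193.)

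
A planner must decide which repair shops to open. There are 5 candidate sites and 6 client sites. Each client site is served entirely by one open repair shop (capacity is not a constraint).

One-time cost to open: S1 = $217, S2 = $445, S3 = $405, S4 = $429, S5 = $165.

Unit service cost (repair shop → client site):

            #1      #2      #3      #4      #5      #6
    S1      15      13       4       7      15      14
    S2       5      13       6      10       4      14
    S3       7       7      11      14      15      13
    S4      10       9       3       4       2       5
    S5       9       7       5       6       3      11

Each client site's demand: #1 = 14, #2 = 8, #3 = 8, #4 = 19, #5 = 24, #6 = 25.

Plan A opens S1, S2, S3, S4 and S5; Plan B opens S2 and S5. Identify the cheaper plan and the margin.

Plan A: {S1, S2, S3, S4, S5}: #1→S2 5·14=70, #2→S3 7·8=56, #3→S4 3·8=24, #4→S4 4·19=76, #5→S4 2·24=48, #6→S4 5·25=125. Service 399; fixed 1661; total 2060.
Plan B: {S2, S5}: #1→S2 5·14=70, #2→S5 7·8=56, #3→S5 5·8=40, #4→S5 6·19=114, #5→S5 3·24=72, #6→S5 11·25=275. Service 627; fixed 610; total 1237.
Difference: |2060 − 1237| = 823.

Plan B is cheaper by 823.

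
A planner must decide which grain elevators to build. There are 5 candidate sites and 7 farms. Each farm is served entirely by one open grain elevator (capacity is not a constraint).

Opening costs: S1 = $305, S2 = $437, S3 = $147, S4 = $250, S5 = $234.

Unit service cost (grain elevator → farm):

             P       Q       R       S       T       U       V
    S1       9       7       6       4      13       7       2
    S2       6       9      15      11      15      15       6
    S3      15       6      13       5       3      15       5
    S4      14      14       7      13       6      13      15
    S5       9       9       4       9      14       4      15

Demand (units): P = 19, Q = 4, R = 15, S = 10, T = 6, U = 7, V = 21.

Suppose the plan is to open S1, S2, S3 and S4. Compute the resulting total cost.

Total cost: 1516

Each farm is assigned to its cheapest site among the open ones.
{S1, S2, S3, S4}: P→S2 6·19=114, Q→S3 6·4=24, R→S1 6·15=90, S→S1 4·10=40, T→S3 3·6=18, U→S1 7·7=49, V→S1 2·21=42. Service 377; fixed 1139; total 1516.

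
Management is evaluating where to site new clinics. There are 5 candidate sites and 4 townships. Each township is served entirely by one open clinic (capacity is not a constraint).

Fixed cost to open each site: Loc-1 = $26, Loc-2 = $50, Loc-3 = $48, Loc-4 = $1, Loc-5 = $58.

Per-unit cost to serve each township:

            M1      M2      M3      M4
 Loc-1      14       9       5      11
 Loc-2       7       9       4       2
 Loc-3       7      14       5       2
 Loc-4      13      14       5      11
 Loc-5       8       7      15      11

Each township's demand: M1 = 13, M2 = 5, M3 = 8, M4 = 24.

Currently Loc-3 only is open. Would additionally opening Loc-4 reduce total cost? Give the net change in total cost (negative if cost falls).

No — net change +1 (cost rises by 1).

Current service cost with {Loc-3}: 249.
Adding Loc-4: each township re-picks its cheapest; new service cost 249, saving 0.
Extra fixed cost: 1. Net change = 1 − 0 = 1.
(Totals: 297 → 298.)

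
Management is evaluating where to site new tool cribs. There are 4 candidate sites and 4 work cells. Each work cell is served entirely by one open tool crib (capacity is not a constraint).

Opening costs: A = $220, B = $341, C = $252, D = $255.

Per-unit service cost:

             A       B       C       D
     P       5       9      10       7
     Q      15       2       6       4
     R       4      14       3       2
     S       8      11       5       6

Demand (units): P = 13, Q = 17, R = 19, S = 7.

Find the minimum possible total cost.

For any fixed open set, each work cell goes to its cheapest open site; total = fixed + service.
{D}: P→D 7·13=91, Q→D 4·17=68, R→D 2·19=38, S→D 6·7=42. Service 239; fixed 255; total 494.
{C}: P→C 10·13=130, Q→C 6·17=102, R→C 3·19=57, S→C 5·7=35. Service 324; fixed 252; total 576.
{A}: P→A 5·13=65, Q→A 15·17=255, R→A 4·19=76, S→A 8·7=56. Service 452; fixed 220; total 672.
{A, B, C, D}: P→A 5·13=65, Q→B 2·17=34, R→D 2·19=38, S→C 5·7=35. Service 172; fixed 1068; total 1240.
No other subset beats 494.

Minimum total cost: 494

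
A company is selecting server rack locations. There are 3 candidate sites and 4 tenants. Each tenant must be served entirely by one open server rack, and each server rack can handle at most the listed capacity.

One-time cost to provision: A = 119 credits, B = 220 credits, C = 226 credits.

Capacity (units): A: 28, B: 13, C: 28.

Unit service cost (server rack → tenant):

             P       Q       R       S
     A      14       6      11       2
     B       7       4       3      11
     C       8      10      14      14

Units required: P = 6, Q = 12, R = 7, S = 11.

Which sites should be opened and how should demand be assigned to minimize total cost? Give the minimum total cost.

Open {A, B}: P→B 7·6=42, Q→A 6·12=72, R→B 3·7=21, S→A 2·11=22.
Loads: A carries 23/28, B carries 13/13. Service 157; fixed 339; total 496.
Next best feasible plan costs 570.

Minimum total cost: 496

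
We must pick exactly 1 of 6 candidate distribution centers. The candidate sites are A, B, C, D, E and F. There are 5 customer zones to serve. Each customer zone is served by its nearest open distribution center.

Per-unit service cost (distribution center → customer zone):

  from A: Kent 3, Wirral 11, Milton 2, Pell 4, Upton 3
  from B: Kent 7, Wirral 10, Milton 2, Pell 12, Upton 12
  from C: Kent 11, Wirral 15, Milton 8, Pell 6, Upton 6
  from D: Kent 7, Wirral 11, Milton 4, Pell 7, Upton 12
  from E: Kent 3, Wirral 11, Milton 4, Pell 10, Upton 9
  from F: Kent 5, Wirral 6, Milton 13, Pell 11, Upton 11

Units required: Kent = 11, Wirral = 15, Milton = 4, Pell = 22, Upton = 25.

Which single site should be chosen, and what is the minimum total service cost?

With exactly 1 open, each customer zone uses its cheapest among the chosen.
{A}: Kent→A 3·11=33, Wirral→A 11·15=165, Milton→A 2·4=8, Pell→A 4·22=88, Upton→A 3·25=75. Service cost 369.
{E}: service cost 659
{C}: service cost 660
Among all 6 size-1 choices, {A} is lowest.

Choose A only; total service cost 369.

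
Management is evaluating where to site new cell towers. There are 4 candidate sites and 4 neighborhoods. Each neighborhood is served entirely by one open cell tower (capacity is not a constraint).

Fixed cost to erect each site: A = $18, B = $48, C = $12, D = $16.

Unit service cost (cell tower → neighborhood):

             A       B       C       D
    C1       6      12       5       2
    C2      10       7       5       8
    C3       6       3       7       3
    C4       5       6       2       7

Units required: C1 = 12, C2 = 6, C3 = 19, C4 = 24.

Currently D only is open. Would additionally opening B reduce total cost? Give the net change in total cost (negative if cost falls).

Current service cost with {D}: 297.
Adding B: each neighborhood re-picks its cheapest; new service cost 267, saving 30.
Extra fixed cost: 48. Net change = 48 − 30 = 18.
(Totals: 313 → 331.)

No — net change +18 (cost rises by 18).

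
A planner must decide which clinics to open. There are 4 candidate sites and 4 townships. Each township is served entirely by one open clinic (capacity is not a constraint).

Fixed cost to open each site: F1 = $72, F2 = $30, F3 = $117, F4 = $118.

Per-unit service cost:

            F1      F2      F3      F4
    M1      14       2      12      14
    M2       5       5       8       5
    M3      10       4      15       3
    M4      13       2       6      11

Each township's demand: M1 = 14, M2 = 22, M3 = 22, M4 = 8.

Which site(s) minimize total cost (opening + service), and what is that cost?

Open F2 only; minimum total cost 272.

For any fixed open set, each township goes to its cheapest open site; total = fixed + service.
{F2}: M1→F2 2·14=28, M2→F2 5·22=110, M3→F2 4·22=88, M4→F2 2·8=16. Service 242; fixed 30; total 272.
{F1, F2}: service 242 + fixed 102 = 344
{F2, F4}: M1→F2 2·14=28, M2→F2 5·22=110, M3→F4 3·22=66, M4→F2 2·8=16. Service 220; fixed 148; total 368.
{F1, F2, F3, F4}: service 220 + fixed 337 = 557
No other subset beats 272.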